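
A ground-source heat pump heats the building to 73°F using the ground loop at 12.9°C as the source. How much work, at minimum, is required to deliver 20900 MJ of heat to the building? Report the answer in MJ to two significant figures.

In absolute terms T_C = 286.05 K and T_H = 295.93 K, so ΔT = 9.878 K.
The reversible limit is COP_HP = T_H/ΔT = 29.96, so W_min = Q_H/COP = Q_H·ΔT/T_H.
W_min = 20900 × 9.878/295.93 = 697.6 MJ.

700 MJ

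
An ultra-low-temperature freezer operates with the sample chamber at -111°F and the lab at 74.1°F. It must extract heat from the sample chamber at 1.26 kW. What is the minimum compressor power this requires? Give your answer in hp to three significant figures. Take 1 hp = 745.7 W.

0.897 hp

In absolute terms T_C = 193.71 K and T_H = 296.54 K, so ΔT = 102.8 K.
COP_Carnot = T_C/ΔT = 193.71/102.8 = 1.884.
Ẇ_min = Q̇/COP_Carnot = 1.260/1.884 = 0.6689 kW = 0.8970 hp.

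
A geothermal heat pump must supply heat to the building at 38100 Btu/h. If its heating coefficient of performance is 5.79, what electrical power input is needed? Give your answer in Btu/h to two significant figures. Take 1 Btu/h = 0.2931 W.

Ẇ = Q̇_H/COP_HP = 38100/5.79 = 6580 Btu/h.

6600 Btu/h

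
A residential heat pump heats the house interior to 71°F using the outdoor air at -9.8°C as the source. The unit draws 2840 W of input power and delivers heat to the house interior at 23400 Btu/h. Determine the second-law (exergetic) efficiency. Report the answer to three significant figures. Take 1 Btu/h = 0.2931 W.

Converting, Q̇_H = 23400 Btu/h = 6859 W, so COP_actual = Q̇_H/Ẇ = 6859/2840 = 2.415.
In absolute terms T_C = 263.35 K and T_H = 294.82 K, so ΔT = 31.47 K.
COP_Carnot = T_H/ΔT = 294.82/31.47 = 9.369.
η_II = COP_actual/COP_Carnot = 2.415/9.369 = 0.2578.

0.258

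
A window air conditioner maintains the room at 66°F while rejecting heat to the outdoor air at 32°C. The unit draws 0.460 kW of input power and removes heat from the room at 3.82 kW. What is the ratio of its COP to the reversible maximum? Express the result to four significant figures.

0.3728

COP_actual = Q̇_C/Ẇ = 3.820/0.4600 = 8.304.
In absolute terms T_C = 292.04 K and T_H = 305.15 K, so ΔT = 13.11 K.
COP_Carnot = T_C/ΔT = 292.04/13.11 = 22.27.
η_II = COP_actual/COP_Carnot = 8.304/22.27 = 0.3728.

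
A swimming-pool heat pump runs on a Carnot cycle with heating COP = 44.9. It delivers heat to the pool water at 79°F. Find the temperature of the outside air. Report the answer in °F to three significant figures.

67.0 °F

COP_HP = T_H/(T_H − T_C) gives T_H − T_C = T_H/COP.
With T_H = 299.26 K, T_C = 299.26 × (1 − 1/44.9) = 292.60 K.
Converting, 292.60 K = 67.00°F.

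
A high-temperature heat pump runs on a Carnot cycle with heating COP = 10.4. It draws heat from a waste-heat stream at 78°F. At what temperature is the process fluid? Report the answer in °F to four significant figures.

135.2 °F

COP_HP = T_H/(T_H − T_C) rearranges to T_H = COP·T_C/(COP − 1).
With T_C = 298.71 K, T_H = 10.4 × 298.71/9.400 = 330.48 K.
Converting, 330.48 K = 135.20°F.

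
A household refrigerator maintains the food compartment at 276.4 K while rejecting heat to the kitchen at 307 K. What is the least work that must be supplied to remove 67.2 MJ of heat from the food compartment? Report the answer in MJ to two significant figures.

The reservoir spacing is ΔT = 307 − 276.4 = 30.60 K.
The reversible limit is COP_R = T_C/ΔT = 9.033, so W_min = Q_C/COP = Q_C·ΔT/T_C.
W_min = 67.20 × 30.60/276.40 = 7.440 MJ.

7.4 MJ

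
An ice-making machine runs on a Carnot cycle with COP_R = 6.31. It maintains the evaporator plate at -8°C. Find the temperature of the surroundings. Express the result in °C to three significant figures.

34.0 °C

COP_R = T_C/(T_H − T_C) gives T_H − T_C = T_C/COP.
With T_C = 265.15 K, T_H = 265.15 × (1 + 1/6.31) = 307.17 K.
Converting, 307.17 K = 34.02°C.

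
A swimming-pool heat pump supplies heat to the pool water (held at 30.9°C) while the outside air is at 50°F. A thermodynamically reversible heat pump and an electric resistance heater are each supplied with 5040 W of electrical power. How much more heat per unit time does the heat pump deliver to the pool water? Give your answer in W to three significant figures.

68300 W

In absolute terms T_C = 283.15 K and T_H = 304.05 K, so ΔT = 20.90 K.
COP_Carnot = T_H/ΔT = 304.05/20.90 = 14.55.
The heat pump delivers Q̇_H = COP × Ẇ = 73320 W; the resistance heater delivers Ẇ = 5040 W.
Extra = (COP − 1)·Ẇ = 68280 W.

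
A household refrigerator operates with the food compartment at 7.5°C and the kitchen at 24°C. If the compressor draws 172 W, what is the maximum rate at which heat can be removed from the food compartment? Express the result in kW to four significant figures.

2.926 kW

In absolute terms T_C = 280.65 K and T_H = 297.15 K, so ΔT = 16.50 K.
COP_Carnot = T_C/ΔT = 280.65/16.50 = 17.01.
Q̇_max = COP_Carnot × Ẇ = 17.01 × 172.0 W = 2926 W = 2.926 kW.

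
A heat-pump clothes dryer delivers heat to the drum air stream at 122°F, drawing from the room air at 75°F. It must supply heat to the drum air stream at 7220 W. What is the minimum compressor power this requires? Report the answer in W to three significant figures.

In absolute terms T_C = 297.04 K and T_H = 323.15 K, so ΔT = 26.11 K.
COP_Carnot = T_H/ΔT = 323.15/26.11 = 12.38.
Ẇ_min = Q̇/COP_Carnot = 7220/12.38 = 583.4 W.

583 W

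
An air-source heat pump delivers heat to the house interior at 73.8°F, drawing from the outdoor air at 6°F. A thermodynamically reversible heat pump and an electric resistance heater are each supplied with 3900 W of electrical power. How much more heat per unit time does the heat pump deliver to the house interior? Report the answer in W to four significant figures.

In absolute terms T_C = 258.71 K and T_H = 296.37 K, so ΔT = 37.67 K.
COP_Carnot = T_H/ΔT = 296.37/37.67 = 7.868.
The heat pump delivers Q̇_H = COP × Ẇ = 30690 W; the resistance heater delivers Ẇ = 3900 W.
Extra = (COP − 1)·Ẇ = 26790 W.

26790 W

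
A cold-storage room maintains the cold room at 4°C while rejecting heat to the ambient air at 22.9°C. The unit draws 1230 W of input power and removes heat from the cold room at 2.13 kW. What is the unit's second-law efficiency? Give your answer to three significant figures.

Converting, Q̇_C = 2.130 kW = 2130 W, so COP_actual = Q̇_C/Ẇ = 2130/1230 = 1.732.
In absolute terms T_C = 277.15 K and T_H = 296.05 K, so ΔT = 18.90 K.
COP_Carnot = T_C/ΔT = 277.15/18.90 = 14.66.
η_II = COP_actual/COP_Carnot = 1.732/14.66 = 0.1181.

0.118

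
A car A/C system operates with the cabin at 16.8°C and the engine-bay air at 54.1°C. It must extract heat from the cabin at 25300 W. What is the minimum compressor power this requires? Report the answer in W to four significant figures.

In absolute terms T_C = 289.95 K and T_H = 327.25 K, so ΔT = 37.30 K.
COP_Carnot = T_C/ΔT = 289.95/37.30 = 7.773.
Ẇ_min = Q̇/COP_Carnot = 25300/7.773 = 3255 W.

3255 W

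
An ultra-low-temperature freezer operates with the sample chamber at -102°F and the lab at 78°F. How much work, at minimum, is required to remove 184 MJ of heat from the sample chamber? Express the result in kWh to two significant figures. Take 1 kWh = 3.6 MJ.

26 kWh

In absolute terms T_C = 198.71 K and T_H = 298.71 K, so ΔT = 100.0 K.
The reversible limit is COP_R = T_C/ΔT = 1.987, so W_min = Q_C/COP = Q_C·ΔT/T_C.
W_min = 184.0 × 100.0/198.71 = 92.60 MJ = 25.72 kWh.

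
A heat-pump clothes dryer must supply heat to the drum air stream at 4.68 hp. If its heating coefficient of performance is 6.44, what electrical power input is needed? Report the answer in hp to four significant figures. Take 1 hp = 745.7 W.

0.7267 hp

Ẇ = Q̇_H/COP_HP = 4.680/6.44 = 0.7267 hp.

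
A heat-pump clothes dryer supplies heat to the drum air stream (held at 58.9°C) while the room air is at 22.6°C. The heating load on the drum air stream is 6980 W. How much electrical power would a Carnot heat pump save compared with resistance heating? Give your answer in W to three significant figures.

6220 W

In absolute terms T_C = 295.75 K and T_H = 332.05 K, so ΔT = 36.30 K.
COP_Carnot = T_H/ΔT = 332.05/36.30 = 9.147.
Resistance heating needs Ẇ_res = Q̇_H = 6980 W; the reversible heat pump needs only Ẇ_hp = Q̇_H/COP = 763.1 W.
Saving = 6980 − 763.1 = 6217 W.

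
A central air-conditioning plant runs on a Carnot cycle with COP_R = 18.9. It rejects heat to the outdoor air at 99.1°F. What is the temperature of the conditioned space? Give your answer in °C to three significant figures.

21.7 °C

For a Carnot refrigerator COP_R = T_C/(T_H − T_C), so T_C = COP·T_H/(1 + COP).
With T_H = 310.43 K, T_C = 18.9 × 310.43/19.90 = 294.83 K.
Converting, 294.83 K = 21.68°C.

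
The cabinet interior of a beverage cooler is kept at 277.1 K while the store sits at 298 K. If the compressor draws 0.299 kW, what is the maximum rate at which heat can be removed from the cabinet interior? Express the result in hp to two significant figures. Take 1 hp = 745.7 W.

5.3 hp

The reservoir spacing is ΔT = 298 − 277.1 = 20.90 K.
COP_Carnot = T_C/ΔT = 277.10/20.90 = 13.26.
Q̇_max = COP_Carnot × Ẇ = 13.26 × 0.2990 kW = 3.964 kW = 5.316 hp.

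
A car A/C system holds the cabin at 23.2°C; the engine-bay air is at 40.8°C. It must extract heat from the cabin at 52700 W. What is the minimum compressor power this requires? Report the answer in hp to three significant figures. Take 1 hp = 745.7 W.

In absolute terms T_C = 296.35 K and T_H = 313.95 K, so ΔT = 17.60 K.
COP_Carnot = T_C/ΔT = 296.35/17.60 = 16.84.
Ẇ_min = Q̇/COP_Carnot = 52700/16.84 = 3130 W = 4.197 hp.

4.20 hp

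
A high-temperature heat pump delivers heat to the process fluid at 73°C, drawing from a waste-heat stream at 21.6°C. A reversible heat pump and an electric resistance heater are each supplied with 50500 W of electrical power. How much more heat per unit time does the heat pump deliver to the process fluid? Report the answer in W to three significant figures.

290000 W

In absolute terms T_C = 294.75 K and T_H = 346.15 K, so ΔT = 51.40 K.
COP_Carnot = T_H/ΔT = 346.15/51.40 = 6.734.
The heat pump delivers Q̇_H = COP × Ẇ = 340100 W; the resistance heater delivers Ẇ = 50500 W.
Extra = (COP − 1)·Ẇ = 289600 W.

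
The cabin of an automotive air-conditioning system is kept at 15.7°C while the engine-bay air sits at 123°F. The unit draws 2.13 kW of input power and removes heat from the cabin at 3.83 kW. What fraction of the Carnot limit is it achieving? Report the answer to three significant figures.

COP_actual = Q̇_C/Ẇ = 3.830/2.130 = 1.798.
In absolute terms T_C = 288.85 K and T_H = 323.71 K, so ΔT = 34.86 K.
COP_Carnot = T_C/ΔT = 288.85/34.86 = 8.287.
η_II = COP_actual/COP_Carnot = 1.798/8.287 = 0.2170.

0.217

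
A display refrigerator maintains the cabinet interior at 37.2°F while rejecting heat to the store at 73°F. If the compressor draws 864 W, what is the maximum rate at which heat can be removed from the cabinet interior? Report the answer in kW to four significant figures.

11.99 kW

In absolute terms T_C = 276.04 K and T_H = 295.93 K, so ΔT = 19.89 K.
COP_Carnot = T_C/ΔT = 276.04/19.89 = 13.88.
Q̇_max = COP_Carnot × Ẇ = 13.88 × 864.0 W = 11990 W = 11.99 kW.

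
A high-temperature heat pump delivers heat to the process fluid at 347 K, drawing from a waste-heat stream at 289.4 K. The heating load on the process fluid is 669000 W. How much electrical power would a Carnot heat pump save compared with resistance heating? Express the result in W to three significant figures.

558000 W

The reservoir spacing is ΔT = 347 − 289.4 = 57.60 K.
COP_Carnot = T_H/ΔT = 347.00/57.60 = 6.024.
Resistance heating needs Ẇ_res = Q̇_H = 669000 W; the reversible heat pump needs only Ẇ_hp = Q̇_H/COP = 111100 W.
Saving = 669000 − 111100 = 557900 W.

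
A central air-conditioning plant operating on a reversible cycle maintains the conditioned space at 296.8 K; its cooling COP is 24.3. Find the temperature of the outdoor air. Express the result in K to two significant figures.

COP_R = T_C/(T_H − T_C) gives T_H − T_C = T_C/COP.
With T_C = 296.80 K, T_H = 296.80 × (1 + 1/24.3) = 309.01 K.

310 K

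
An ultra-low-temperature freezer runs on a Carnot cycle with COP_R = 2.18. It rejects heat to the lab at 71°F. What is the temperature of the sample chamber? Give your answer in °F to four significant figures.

-95.88 °F

For a Carnot refrigerator COP_R = T_C/(T_H − T_C), so T_C = COP·T_H/(1 + COP).
With T_H = 294.82 K, T_C = 2.18 × 294.82/3.180 = 202.11 K.
Converting, 202.11 K = -95.88°F.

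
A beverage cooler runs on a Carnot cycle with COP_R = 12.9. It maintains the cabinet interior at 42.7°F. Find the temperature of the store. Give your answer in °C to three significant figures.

27.6 °C

COP_R = T_C/(T_H − T_C) gives T_H − T_C = T_C/COP.
With T_C = 279.09 K, T_H = 279.09 × (1 + 1/12.9) = 300.73 K.
Converting, 300.73 K = 27.58°C.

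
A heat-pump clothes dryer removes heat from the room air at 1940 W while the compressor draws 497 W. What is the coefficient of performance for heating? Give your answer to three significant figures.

4.90

The first law gives Q̇_H = Q̇_C + Ẇ, so the three rates are Q̇_C = 1940, Q̇_H = 2437, Ẇ = 497.0 W.
COP_HP = Q̇_H/Ẇ = 2437/497.0 = 4.903.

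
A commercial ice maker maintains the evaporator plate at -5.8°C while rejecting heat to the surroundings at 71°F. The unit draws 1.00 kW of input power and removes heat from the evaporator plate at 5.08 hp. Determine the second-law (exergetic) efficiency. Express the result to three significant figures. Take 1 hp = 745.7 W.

Converting, Q̇_C = 5.080 hp = 3.788 kW, so COP_actual = Q̇_C/Ẇ = 3.788/1.000 = 3.788.
In absolute terms T_C = 267.35 K and T_H = 294.82 K, so ΔT = 27.47 K.
COP_Carnot = T_C/ΔT = 267.35/27.47 = 9.734.
η_II = COP_actual/COP_Carnot = 3.788/9.734 = 0.3892.

0.389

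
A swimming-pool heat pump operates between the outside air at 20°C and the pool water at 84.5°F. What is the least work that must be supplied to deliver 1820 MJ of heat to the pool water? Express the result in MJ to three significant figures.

55.2 MJ

In absolute terms T_C = 293.15 K and T_H = 302.32 K, so ΔT = 9.167 K.
The reversible limit is COP_HP = T_H/ΔT = 32.98, so W_min = Q_H/COP = Q_H·ΔT/T_H.
W_min = 1820 × 9.167/302.32 = 55.18 MJ.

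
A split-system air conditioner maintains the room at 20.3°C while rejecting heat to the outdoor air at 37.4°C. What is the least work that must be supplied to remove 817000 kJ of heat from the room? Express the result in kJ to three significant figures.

In absolute terms T_C = 293.45 K and T_H = 310.55 K, so ΔT = 17.10 K.
The reversible limit is COP_R = T_C/ΔT = 17.16, so W_min = Q_C/COP = Q_C·ΔT/T_C.
W_min = 817000 × 17.10/293.45 = 47610 kJ.

47600 kJ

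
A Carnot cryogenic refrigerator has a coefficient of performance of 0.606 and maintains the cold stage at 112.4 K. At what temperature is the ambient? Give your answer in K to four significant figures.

297.9 K

COP_R = T_C/(T_H − T_C) gives T_H − T_C = T_C/COP.
With T_C = 112.40 K, T_H = 112.40 × (1 + 1/0.606) = 297.88 K.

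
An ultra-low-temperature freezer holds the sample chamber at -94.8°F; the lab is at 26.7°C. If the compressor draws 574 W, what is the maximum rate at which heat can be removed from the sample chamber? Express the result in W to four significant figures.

In absolute terms T_C = 202.71 K and T_H = 299.85 K, so ΔT = 97.14 K.
COP_Carnot = T_C/ΔT = 202.71/97.14 = 2.087.
Q̇_max = COP_Carnot × Ẇ = 2.087 × 574.0 W = 1198 W.

1198 W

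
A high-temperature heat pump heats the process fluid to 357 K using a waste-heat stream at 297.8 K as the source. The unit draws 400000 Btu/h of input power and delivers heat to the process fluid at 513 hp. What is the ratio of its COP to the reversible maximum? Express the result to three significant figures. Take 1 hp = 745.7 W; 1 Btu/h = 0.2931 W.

0.541

Converting, Q̇_H = 513.0 hp = 1305000 Btu/h, so COP_actual = Q̇_H/Ẇ = 1305000/400000 = 3.263.
The reservoir spacing is ΔT = 357 − 297.8 = 59.20 K.
COP_Carnot = T_H/ΔT = 357.00/59.20 = 6.030.
η_II = COP_actual/COP_Carnot = 3.263/6.030 = 0.5411.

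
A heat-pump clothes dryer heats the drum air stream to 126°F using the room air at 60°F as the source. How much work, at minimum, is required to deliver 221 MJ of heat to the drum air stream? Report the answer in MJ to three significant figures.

In absolute terms T_C = 288.71 K and T_H = 325.37 K, so ΔT = 36.67 K.
The reversible limit is COP_HP = T_H/ΔT = 8.874, so W_min = Q_H/COP = Q_H·ΔT/T_H.
W_min = 221.0 × 36.67/325.37 = 24.90 MJ.

24.9 MJ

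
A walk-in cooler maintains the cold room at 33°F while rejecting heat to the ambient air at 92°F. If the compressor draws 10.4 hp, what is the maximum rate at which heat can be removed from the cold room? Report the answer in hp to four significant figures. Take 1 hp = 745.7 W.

In absolute terms T_C = 273.71 K and T_H = 306.48 K, so ΔT = 32.78 K.
COP_Carnot = T_C/ΔT = 273.71/32.78 = 8.350.
Q̇_max = COP_Carnot × Ẇ = 8.350 × 10.40 hp = 86.84 hp.

86.84 hp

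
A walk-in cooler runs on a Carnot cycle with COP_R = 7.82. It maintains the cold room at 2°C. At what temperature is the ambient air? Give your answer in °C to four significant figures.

37.19 °C

COP_R = T_C/(T_H − T_C) gives T_H − T_C = T_C/COP.
With T_C = 275.15 K, T_H = 275.15 × (1 + 1/7.82) = 310.34 K.
Converting, 310.34 K = 37.19°C.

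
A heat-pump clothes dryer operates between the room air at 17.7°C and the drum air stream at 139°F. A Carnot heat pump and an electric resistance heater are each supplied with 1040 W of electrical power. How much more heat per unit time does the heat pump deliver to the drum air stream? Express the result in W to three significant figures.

7250 W

In absolute terms T_C = 290.85 K and T_H = 332.59 K, so ΔT = 41.74 K.
COP_Carnot = T_H/ΔT = 332.59/41.74 = 7.967.
The heat pump delivers Q̇_H = COP × Ẇ = 8286 W; the resistance heater delivers Ẇ = 1040 W.
Extra = (COP − 1)·Ẇ = 7246 W.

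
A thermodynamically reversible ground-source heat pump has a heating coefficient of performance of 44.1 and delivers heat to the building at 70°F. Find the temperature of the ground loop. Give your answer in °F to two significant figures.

COP_HP = T_H/(T_H − T_C) gives T_H − T_C = T_H/COP.
With T_H = 294.26 K, T_C = 294.26 × (1 − 1/44.1) = 287.59 K.
Converting, 287.59 K = 57.99°F.

58 °F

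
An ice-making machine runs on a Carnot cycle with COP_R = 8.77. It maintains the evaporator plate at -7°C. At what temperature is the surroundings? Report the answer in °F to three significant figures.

COP_R = T_C/(T_H − T_C) gives T_H − T_C = T_C/COP.
With T_C = 266.15 K, T_H = 266.15 × (1 + 1/8.77) = 296.50 K.
Converting, 296.50 K = 74.03°F.

74.0 °F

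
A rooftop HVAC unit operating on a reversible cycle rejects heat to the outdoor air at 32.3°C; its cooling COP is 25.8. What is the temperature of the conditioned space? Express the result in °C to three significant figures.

20.9 °C

For a Carnot refrigerator COP_R = T_C/(T_H − T_C), so T_C = COP·T_H/(1 + COP).
With T_H = 305.45 K, T_C = 25.8 × 305.45/26.80 = 294.05 K.
Converting, 294.05 K = 20.90°C.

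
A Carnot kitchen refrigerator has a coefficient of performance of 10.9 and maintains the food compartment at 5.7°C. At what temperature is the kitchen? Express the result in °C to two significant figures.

31 °C

COP_R = T_C/(T_H − T_C) gives T_H − T_C = T_C/COP.
With T_C = 278.85 K, T_H = 278.85 × (1 + 1/10.9) = 304.43 K.
Converting, 304.43 K = 31.28°C.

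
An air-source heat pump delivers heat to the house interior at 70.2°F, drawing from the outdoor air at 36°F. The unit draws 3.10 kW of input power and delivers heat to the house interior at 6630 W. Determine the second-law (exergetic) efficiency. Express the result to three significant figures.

0.138

Converting, Q̇_H = 6630 W = 6.630 kW, so COP_actual = Q̇_H/Ẇ = 6.630/3.100 = 2.139.
In absolute terms T_C = 275.37 K and T_H = 294.37 K, so ΔT = 19.00 K.
COP_Carnot = T_H/ΔT = 294.37/19.00 = 15.49.
η_II = COP_actual/COP_Carnot = 2.139/15.49 = 0.1380.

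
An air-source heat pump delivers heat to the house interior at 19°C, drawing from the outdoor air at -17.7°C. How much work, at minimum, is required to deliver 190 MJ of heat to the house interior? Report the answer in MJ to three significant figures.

In absolute terms T_C = 255.45 K and T_H = 292.15 K, so ΔT = 36.70 K.
The reversible limit is COP_HP = T_H/ΔT = 7.960, so W_min = Q_H/COP = Q_H·ΔT/T_H.
W_min = 190.0 × 36.70/292.15 = 23.87 MJ.

23.9 MJ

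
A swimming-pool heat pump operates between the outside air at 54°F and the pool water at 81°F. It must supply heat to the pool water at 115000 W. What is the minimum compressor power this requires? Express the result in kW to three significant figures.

5.74 kW

In absolute terms T_C = 285.37 K and T_H = 300.37 K, so ΔT = 15.00 K.
COP_Carnot = T_H/ΔT = 300.37/15.00 = 20.02.
Ẇ_min = Q̇/COP_Carnot = 115000/20.02 = 5743 W = 5.743 kW.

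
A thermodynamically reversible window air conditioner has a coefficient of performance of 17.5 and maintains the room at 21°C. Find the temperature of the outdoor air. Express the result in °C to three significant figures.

COP_R = T_C/(T_H − T_C) gives T_H − T_C = T_C/COP.
With T_C = 294.15 K, T_H = 294.15 × (1 + 1/17.5) = 310.96 K.
Converting, 310.96 K = 37.81°C.

37.8 °C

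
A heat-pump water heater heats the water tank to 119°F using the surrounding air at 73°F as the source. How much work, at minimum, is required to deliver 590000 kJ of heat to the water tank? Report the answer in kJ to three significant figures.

In absolute terms T_C = 295.93 K and T_H = 321.48 K, so ΔT = 25.56 K.
The reversible limit is COP_HP = T_H/ΔT = 12.58, so W_min = Q_H/COP = Q_H·ΔT/T_H.
W_min = 590000 × 25.56/321.48 = 46900 kJ.

46900 kJ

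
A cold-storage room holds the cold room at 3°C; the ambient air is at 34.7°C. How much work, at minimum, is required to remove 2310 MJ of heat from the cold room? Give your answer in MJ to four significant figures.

265.2 MJ

In absolute terms T_C = 276.15 K and T_H = 307.85 K, so ΔT = 31.70 K.
The reversible limit is COP_R = T_C/ΔT = 8.711, so W_min = Q_C/COP = Q_C·ΔT/T_C.
W_min = 2310 × 31.70/276.15 = 265.2 MJ.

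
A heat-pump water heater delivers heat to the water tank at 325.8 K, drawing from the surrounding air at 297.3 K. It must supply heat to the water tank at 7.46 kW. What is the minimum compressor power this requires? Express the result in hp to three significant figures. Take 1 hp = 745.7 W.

0.875 hp

The reservoir spacing is ΔT = 325.8 − 297.3 = 28.50 K.
COP_Carnot = T_H/ΔT = 325.80/28.50 = 11.43.
Ẇ_min = Q̇/COP_Carnot = 7.460/11.43 = 0.6526 kW = 0.8751 hp.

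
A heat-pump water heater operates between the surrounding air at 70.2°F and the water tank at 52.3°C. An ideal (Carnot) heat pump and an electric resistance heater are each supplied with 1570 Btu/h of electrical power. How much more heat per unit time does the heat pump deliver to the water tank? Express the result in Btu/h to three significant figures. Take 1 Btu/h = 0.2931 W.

14900 Btu/h

In absolute terms T_C = 294.37 K and T_H = 325.45 K, so ΔT = 31.08 K.
COP_Carnot = T_H/ΔT = 325.45/31.08 = 10.47.
The heat pump delivers Q̇_H = COP × Ẇ = 16440 Btu/h; the resistance heater delivers Ẇ = 1570 Btu/h.
Extra = (COP − 1)·Ẇ = 14870 Btu/h.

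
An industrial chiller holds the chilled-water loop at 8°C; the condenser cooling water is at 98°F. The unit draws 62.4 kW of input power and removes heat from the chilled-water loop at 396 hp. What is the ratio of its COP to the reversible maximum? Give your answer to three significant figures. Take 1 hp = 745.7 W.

Converting, Q̇_C = 396.0 hp = 295.3 kW, so COP_actual = Q̇_C/Ẇ = 295.3/62.40 = 4.732.
In absolute terms T_C = 281.15 K and T_H = 309.82 K, so ΔT = 28.67 K.
COP_Carnot = T_C/ΔT = 281.15/28.67 = 9.808.
η_II = COP_actual/COP_Carnot = 4.732/9.808 = 0.4825.

0.483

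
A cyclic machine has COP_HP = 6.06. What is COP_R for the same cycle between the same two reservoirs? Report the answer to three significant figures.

5.06

Since Q_H = Q_C + W for any cycle, COP_R = Q_C/W = Q_H/W − 1.
COP_R = 6.06 − 1 = 5.06.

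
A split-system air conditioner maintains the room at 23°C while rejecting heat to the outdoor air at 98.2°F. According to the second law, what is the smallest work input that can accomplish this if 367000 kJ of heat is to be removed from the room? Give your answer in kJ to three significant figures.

In absolute terms T_C = 296.15 K and T_H = 309.93 K, so ΔT = 13.78 K.
The reversible limit is COP_R = T_C/ΔT = 21.49, so W_min = Q_C/COP = Q_C·ΔT/T_C.
W_min = 367000 × 13.78/296.15 = 17070 kJ.

17100 kJ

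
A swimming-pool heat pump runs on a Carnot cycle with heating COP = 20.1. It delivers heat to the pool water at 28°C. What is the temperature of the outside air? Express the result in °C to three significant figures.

13.0 °C

COP_HP = T_H/(T_H − T_C) gives T_H − T_C = T_H/COP.
With T_H = 301.15 K, T_C = 301.15 × (1 − 1/20.1) = 286.17 K.
Converting, 286.17 K = 13.02°C.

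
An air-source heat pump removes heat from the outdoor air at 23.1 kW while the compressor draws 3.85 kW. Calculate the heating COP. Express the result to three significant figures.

7.00

The first law gives Q̇_H = Q̇_C + Ẇ, so the three rates are Q̇_C = 23.10, Q̇_H = 26.95, Ẇ = 3.850 kW.
COP_HP = Q̇_H/Ẇ = 26.95/3.850 = 7.000.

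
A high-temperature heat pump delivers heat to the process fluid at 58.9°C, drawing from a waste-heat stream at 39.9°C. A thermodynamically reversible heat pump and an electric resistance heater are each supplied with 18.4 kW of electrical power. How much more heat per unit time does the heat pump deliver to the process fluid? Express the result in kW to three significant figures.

In absolute terms T_C = 313.05 K and T_H = 332.05 K, so ΔT = 19.00 K.
COP_Carnot = T_H/ΔT = 332.05/19.00 = 17.48.
The heat pump delivers Q̇_H = COP × Ẇ = 321.6 kW; the resistance heater delivers Ẇ = 18.40 kW.
Extra = (COP − 1)·Ẇ = 303.2 kW.

303 kW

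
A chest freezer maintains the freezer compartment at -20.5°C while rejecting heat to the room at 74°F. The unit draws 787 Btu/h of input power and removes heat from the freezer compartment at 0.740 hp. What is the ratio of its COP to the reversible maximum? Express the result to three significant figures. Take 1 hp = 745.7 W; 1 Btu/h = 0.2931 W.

Converting, Q̇_C = 0.7400 hp = 1883 Btu/h, so COP_actual = Q̇_C/Ẇ = 1883/787.0 = 2.392.
In absolute terms T_C = 252.65 K and T_H = 296.48 K, so ΔT = 43.83 K.
COP_Carnot = T_C/ΔT = 252.65/43.83 = 5.764.
η_II = COP_actual/COP_Carnot = 2.392/5.764 = 0.4150.

0.415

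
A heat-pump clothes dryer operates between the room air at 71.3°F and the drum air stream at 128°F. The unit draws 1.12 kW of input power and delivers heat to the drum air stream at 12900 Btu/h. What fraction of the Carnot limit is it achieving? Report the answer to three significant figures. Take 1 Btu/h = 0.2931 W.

Converting, Q̇_H = 12900 Btu/h = 3.781 kW, so COP_actual = Q̇_H/Ẇ = 3.781/1.120 = 3.376.
In absolute terms T_C = 294.98 K and T_H = 326.48 K, so ΔT = 31.50 K.
COP_Carnot = T_H/ΔT = 326.48/31.50 = 10.36.
η_II = COP_actual/COP_Carnot = 3.376/10.36 = 0.3257.

0.326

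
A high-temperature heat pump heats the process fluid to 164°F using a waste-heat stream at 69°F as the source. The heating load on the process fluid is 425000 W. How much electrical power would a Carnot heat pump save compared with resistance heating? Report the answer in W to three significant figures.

In absolute terms T_C = 293.71 K and T_H = 346.48 K, so ΔT = 52.78 K.
COP_Carnot = T_H/ΔT = 346.48/52.78 = 6.565.
Resistance heating needs Ẇ_res = Q̇_H = 425000 W; the reversible heat pump needs only Ẇ_hp = Q̇_H/COP = 64740 W.
Saving = 425000 − 64740 = 360300 W.

360000 W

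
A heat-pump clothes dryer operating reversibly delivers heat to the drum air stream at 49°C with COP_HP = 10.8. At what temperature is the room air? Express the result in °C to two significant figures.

COP_HP = T_H/(T_H − T_C) gives T_H − T_C = T_H/COP.
With T_H = 322.15 K, T_C = 322.15 × (1 − 1/10.8) = 292.32 K.
Converting, 292.32 K = 19.17°C.

19 °C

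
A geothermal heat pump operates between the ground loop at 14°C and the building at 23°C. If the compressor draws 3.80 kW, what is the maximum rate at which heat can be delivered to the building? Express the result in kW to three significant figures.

125 kW

In absolute terms T_C = 287.15 K and T_H = 296.15 K, so ΔT = 9.000 K.
COP_Carnot = T_H/ΔT = 296.15/9.000 = 32.91.
Q̇_max = COP_Carnot × Ẇ = 32.91 × 3.800 kW = 125.0 kW.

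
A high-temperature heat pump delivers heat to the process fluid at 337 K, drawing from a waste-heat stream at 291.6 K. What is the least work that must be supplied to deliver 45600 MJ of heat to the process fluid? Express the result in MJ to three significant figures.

The reservoir spacing is ΔT = 337 − 291.6 = 45.40 K.
The reversible limit is COP_HP = T_H/ΔT = 7.423, so W_min = Q_H/COP = Q_H·ΔT/T_H.
W_min = 45600 × 45.40/337.00 = 6143 MJ.

6140 MJ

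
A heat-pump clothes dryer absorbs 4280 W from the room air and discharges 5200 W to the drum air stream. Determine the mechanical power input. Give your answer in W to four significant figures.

For a cyclic device the first law requires Q̇_H = Q̇_C + Ẇ.
Ẇ = Q̇_H − Q̇_C = 920.0 W.

920.0 W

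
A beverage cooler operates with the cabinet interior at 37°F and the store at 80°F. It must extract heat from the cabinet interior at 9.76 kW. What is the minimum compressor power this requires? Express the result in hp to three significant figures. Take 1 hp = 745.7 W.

1.13 hp

In absolute terms T_C = 275.93 K and T_H = 299.82 K, so ΔT = 23.89 K.
COP_Carnot = T_C/ΔT = 275.93/23.89 = 11.55.
Ẇ_min = Q̇/COP_Carnot = 9.760/11.55 = 0.8450 kW = 1.133 hp.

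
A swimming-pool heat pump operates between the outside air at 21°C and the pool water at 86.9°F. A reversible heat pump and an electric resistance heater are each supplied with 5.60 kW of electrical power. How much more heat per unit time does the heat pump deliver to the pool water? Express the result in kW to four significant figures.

173.4 kW

In absolute terms T_C = 294.15 K and T_H = 303.65 K, so ΔT = 9.500 K.
COP_Carnot = T_H/ΔT = 303.65/9.500 = 31.96.
The heat pump delivers Q̇_H = COP × Ẇ = 179.0 kW; the resistance heater delivers Ẇ = 5.600 kW.
Extra = (COP − 1)·Ẇ = 173.4 kW.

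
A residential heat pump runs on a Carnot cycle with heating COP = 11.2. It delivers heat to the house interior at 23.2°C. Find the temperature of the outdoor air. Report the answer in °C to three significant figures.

COP_HP = T_H/(T_H − T_C) gives T_H − T_C = T_H/COP.
With T_H = 296.35 K, T_C = 296.35 × (1 − 1/11.2) = 269.89 K.
Converting, 269.89 K = -3.26°C.

-3.26 °C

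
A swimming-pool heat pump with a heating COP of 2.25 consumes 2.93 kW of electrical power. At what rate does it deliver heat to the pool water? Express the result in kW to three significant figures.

Q̇_H = COP_HP × Ẇ = 2.25 × 2.930 = 6.593 kW.

6.59 kW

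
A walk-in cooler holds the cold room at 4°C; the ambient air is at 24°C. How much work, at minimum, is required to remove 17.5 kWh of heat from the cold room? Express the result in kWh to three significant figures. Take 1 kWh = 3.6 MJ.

1.26 kWh

In absolute terms T_C = 277.15 K and T_H = 297.15 K, so ΔT = 20.00 K.
The reversible limit is COP_R = T_C/ΔT = 13.86, so W_min = Q_C/COP = Q_C·ΔT/T_C.
W_min = 17.50 × 20.00/277.15 = 1.263 kWh.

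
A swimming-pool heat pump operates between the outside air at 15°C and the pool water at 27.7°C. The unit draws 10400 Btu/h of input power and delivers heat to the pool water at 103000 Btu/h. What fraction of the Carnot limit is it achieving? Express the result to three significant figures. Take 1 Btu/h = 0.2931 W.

0.418

COP_actual = Q̇_H/Ẇ = 103000/10400 = 9.904.
In absolute terms T_C = 288.15 K and T_H = 300.85 K, so ΔT = 12.70 K.
COP_Carnot = T_H/ΔT = 300.85/12.70 = 23.69.
η_II = COP_actual/COP_Carnot = 9.904/23.69 = 0.4181.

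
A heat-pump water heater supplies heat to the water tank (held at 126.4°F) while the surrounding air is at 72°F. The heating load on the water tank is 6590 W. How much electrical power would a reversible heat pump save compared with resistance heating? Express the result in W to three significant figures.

In absolute terms T_C = 295.37 K and T_H = 325.59 K, so ΔT = 30.22 K.
COP_Carnot = T_H/ΔT = 325.59/30.22 = 10.77.
Resistance heating needs Ẇ_res = Q̇_H = 6590 W; the reversible heat pump needs only Ẇ_hp = Q̇_H/COP = 611.7 W.
Saving = 6590 − 611.7 = 5978 W.

5980 W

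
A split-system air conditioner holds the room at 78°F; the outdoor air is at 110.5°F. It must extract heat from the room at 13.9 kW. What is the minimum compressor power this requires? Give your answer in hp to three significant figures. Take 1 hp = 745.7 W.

In absolute terms T_C = 298.71 K and T_H = 316.76 K, so ΔT = 18.06 K.
COP_Carnot = T_C/ΔT = 298.71/18.06 = 16.54.
Ẇ_min = Q̇/COP_Carnot = 13.90/16.54 = 0.8402 kW = 1.127 hp.

1.13 hp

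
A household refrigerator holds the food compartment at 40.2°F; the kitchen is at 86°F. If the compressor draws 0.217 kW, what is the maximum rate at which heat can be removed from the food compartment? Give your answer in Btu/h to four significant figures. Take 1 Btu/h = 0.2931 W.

8080 Btu/h

In absolute terms T_C = 277.71 K and T_H = 303.15 K, so ΔT = 25.44 K.
COP_Carnot = T_C/ΔT = 277.71/25.44 = 10.91.
Q̇_max = COP_Carnot × Ẇ = 10.91 × 0.2170 kW = 2.368 kW = 8080 Btu/h.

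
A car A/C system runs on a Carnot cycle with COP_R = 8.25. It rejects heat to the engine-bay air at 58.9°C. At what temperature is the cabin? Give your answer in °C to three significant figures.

For a Carnot refrigerator COP_R = T_C/(T_H − T_C), so T_C = COP·T_H/(1 + COP).
With T_H = 332.05 K, T_C = 8.25 × 332.05/9.250 = 296.15 K.
Converting, 296.15 K = 23.00°C.

23.0 °C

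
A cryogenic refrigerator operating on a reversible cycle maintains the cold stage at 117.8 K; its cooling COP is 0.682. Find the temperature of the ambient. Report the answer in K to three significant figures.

COP_R = T_C/(T_H − T_C) gives T_H − T_C = T_C/COP.
With T_C = 117.80 K, T_H = 117.80 × (1 + 1/0.682) = 290.53 K.

291 K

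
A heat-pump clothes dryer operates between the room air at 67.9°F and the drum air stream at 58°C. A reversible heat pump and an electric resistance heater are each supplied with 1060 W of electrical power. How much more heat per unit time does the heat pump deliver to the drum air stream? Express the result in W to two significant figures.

8200 W

In absolute terms T_C = 293.09 K and T_H = 331.15 K, so ΔT = 38.06 K.
COP_Carnot = T_H/ΔT = 331.15/38.06 = 8.702.
The heat pump delivers Q̇_H = COP × Ẇ = 9224 W; the resistance heater delivers Ẇ = 1060 W.
Extra = (COP − 1)·Ẇ = 8164 W.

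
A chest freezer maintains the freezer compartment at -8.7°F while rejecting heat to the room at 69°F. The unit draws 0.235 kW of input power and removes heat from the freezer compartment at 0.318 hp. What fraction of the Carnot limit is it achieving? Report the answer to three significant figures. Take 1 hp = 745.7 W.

Converting, Q̇_C = 0.3180 hp = 0.2371 kW, so COP_actual = Q̇_C/Ẇ = 0.2371/0.2350 = 1.009.
In absolute terms T_C = 250.54 K and T_H = 293.71 K, so ΔT = 43.17 K.
COP_Carnot = T_C/ΔT = 250.54/43.17 = 5.804.
η_II = COP_actual/COP_Carnot = 1.009/5.804 = 0.1739.

0.174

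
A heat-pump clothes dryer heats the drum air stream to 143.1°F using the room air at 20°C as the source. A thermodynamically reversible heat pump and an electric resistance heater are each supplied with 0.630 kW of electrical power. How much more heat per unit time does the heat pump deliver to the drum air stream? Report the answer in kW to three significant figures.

4.43 kW

In absolute terms T_C = 293.15 K and T_H = 334.87 K, so ΔT = 41.72 K.
COP_Carnot = T_H/ΔT = 334.87/41.72 = 8.026.
The heat pump delivers Q̇_H = COP × Ẇ = 5.057 kW; the resistance heater delivers Ẇ = 0.6300 kW.
Extra = (COP − 1)·Ẇ = 4.427 kW.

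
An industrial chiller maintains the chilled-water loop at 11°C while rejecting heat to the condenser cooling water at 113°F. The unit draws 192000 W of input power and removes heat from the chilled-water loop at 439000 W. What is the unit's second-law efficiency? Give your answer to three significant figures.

COP_actual = Q̇_C/Ẇ = 439000/192000 = 2.286.
In absolute terms T_C = 284.15 K and T_H = 318.15 K, so ΔT = 34.00 K.
COP_Carnot = T_C/ΔT = 284.15/34.00 = 8.357.
η_II = COP_actual/COP_Carnot = 2.286/8.357 = 0.2736.

0.274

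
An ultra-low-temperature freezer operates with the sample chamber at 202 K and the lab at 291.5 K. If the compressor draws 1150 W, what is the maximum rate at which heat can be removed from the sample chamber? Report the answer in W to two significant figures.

The reservoir spacing is ΔT = 291.5 − 202 = 89.50 K.
COP_Carnot = T_C/ΔT = 202.00/89.50 = 2.257.
Q̇_max = COP_Carnot × Ẇ = 2.257 × 1150 W = 2596 W.

2600 W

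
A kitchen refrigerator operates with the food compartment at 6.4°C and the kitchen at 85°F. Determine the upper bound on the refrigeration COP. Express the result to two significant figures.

12

In absolute terms T_C = 279.55 K and T_H = 302.59 K, so ΔT = 23.04 K.
For a reversible cycle, COP_Carnot = T_C/ΔT = 279.55/23.04 = 12.13.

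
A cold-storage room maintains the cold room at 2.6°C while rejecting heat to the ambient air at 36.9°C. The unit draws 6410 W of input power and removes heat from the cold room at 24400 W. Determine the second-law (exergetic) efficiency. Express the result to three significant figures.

0.473

COP_actual = Q̇_C/Ẇ = 24400/6410 = 3.807.
In absolute terms T_C = 275.75 K and T_H = 310.05 K, so ΔT = 34.30 K.
COP_Carnot = T_C/ΔT = 275.75/34.30 = 8.039.
η_II = COP_actual/COP_Carnot = 3.807/8.039 = 0.4735.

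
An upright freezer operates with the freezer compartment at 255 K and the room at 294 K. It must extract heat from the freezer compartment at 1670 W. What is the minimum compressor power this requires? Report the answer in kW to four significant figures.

The reservoir spacing is ΔT = 294 − 255 = 39.00 K.
COP_Carnot = T_C/ΔT = 255.00/39.00 = 6.538.
Ẇ_min = Q̇/COP_Carnot = 1670/6.538 = 255.4 W = 0.2554 kW.

0.2554 kW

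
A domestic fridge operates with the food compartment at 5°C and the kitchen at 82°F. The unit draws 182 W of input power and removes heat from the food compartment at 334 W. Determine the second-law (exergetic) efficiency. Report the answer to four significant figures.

0.1503

COP_actual = Q̇_C/Ẇ = 334.0/182.0 = 1.835.
In absolute terms T_C = 278.15 K and T_H = 300.93 K, so ΔT = 22.78 K.
COP_Carnot = T_C/ΔT = 278.15/22.78 = 12.21.
η_II = COP_actual/COP_Carnot = 1.835/12.21 = 0.1503.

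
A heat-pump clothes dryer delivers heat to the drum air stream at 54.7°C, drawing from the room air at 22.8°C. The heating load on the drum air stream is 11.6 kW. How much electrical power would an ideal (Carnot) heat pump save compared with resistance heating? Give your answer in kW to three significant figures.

In absolute terms T_C = 295.95 K and T_H = 327.85 K, so ΔT = 31.90 K.
COP_Carnot = T_H/ΔT = 327.85/31.90 = 10.28.
Resistance heating needs Ẇ_res = Q̇_H = 11.60 kW; the reversible heat pump needs only Ẇ_hp = Q̇_H/COP = 1.129 kW.
Saving = 11.60 − 1.129 = 10.47 kW.

10.5 kW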